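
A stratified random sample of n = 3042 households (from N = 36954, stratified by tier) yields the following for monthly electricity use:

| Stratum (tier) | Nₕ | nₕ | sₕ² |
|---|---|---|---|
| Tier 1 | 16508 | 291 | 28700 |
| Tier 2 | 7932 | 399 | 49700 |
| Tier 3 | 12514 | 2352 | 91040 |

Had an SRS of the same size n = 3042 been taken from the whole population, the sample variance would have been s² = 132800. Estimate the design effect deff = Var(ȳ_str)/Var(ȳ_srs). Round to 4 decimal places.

Var(ȳ_str) = Σ Wₕ²(1−fₕ)sₕ²/nₕ with Wₕ = Nₕ/36954:
  Tier 1: (16508/36954)²·(1−291/16508)·28700/291 = 19.334412
  Tier 2: (7932/36954)²·(1−399/7932)·49700/399 = 5.4501852
  Tier 3: (12514/36954)²·(1−2352/12514)·91040/2352 = 3.6045194
  → Var(ȳ_str) = 28.389117.
Var(ȳ_srs) = (1 − 3042/36954)·132800/3042 = 40.061833.
deff = 28.389117 / 40.061833 = 0.7086.

0.7086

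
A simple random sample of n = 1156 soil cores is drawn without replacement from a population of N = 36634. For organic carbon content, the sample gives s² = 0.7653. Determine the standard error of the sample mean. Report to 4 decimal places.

Under SRS without replacement, Var(ȳ) = (1 − f)·s²/n with f = n/N = 1156/36634 = 0.03155539.
Var(ȳ) = (1 − 0.03155539)·0.7653/1156 = 0.96844461·6.6202422 × 10^-4 = 6.4113379 × 10^-4.
SE(ȳ) = √(6.4113379 × 10^-4) = 0.0253.

0.0253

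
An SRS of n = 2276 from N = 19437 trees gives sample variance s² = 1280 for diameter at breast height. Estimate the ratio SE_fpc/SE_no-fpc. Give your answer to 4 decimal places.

0.9396

f = n/N = 2276/19437 = 0.11709626.
SE_no-fpc = √(s²/n) = 0.74992677; SE_fpc = √((1−f)s²/n) = 0.70465337.
Ratio = √(1−f) = 0.93962958.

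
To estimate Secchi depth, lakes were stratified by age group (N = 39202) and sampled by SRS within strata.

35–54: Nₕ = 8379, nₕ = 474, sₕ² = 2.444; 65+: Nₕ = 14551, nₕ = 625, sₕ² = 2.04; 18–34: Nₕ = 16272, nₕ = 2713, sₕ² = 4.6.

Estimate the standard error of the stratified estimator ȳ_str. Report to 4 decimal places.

Var(ȳ_str) = Σₕ Wₕ²(1 − fₕ)sₕ²/nₕ with Wₕ = Nₕ/N, N = 39202.
35–54: Wₕ = 0.21373909; term = 0.21373909²·(1 − 0.05657000)·2.444/474 = 2.2222887 × 10^-4.
65+: Wₕ = 0.37118004; term = 0.37118004²·(1 − 0.04295237)·2.04/625 = 4.3038084 × 10^-4.
18–34: Wₕ = 0.41508086; term = 0.41508086²·(1 − 0.16672812)·4.6/2713 = 2.434222 × 10^-4.
Sum = 8.9603191 × 10^-4.
SE = √(8.9603191 × 10^-4) = 0.0299.

0.0299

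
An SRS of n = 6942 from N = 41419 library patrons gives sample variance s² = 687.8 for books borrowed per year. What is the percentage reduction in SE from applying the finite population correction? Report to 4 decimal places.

8.7643

f = n/N = 6942/41419 = 0.16760424.
SE_no-fpc = √(s²/n) = 0.3147667; SE_fpc = √((1−f)s²/n) = 0.28717968.
Ratio = √(1−f) = 0.91235725. Reduction = 100·(1 − 0.91235725) = 8.7643%.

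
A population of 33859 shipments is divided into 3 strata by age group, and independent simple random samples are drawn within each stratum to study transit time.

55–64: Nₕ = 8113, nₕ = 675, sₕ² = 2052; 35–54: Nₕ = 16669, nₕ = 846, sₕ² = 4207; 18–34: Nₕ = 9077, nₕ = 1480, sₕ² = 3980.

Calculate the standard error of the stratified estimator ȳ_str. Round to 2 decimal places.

1.21

Var(ȳ_str) = Σₕ Wₕ²(1 − fₕ)sₕ²/nₕ with Wₕ = Nₕ/N, N = 33859.
55–64: Wₕ = 0.23961133; term = 0.23961133²·(1 − 0.08319980)·2052/675 = 0.16001584.
35–54: Wₕ = 0.49230633; term = 0.49230633²·(1 − 0.05075289)·4207/846 = 1.1440691.
18–34: Wₕ = 0.26808234; term = 0.26808234²·(1 − 0.16304947)·3980/1480 = 0.16175494.
Sum = 1.4658399.
SE = √(1.4658399) = 1.21.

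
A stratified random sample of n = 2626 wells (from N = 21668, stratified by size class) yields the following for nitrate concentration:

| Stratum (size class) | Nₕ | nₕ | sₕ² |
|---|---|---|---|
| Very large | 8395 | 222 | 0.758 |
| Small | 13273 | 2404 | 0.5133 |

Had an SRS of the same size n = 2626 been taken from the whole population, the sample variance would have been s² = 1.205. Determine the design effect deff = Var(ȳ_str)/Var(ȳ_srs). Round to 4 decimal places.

Var(ȳ_str) = Σ Wₕ²(1−fₕ)sₕ²/nₕ with Wₕ = Nₕ/21668:
  Very large: (8395/21668)²·(1−222/8395)·0.758/222 = 4.9897729 × 10^-4
  Small: (13273/21668)²·(1−2404/13273)·0.5133/2404 = 6.5608156 × 10^-5
  → Var(ȳ_str) = 5.6458545 × 10^-4.
Var(ȳ_srs) = (1 − 2626/21668)·1.205/2626 = 4.0326085 × 10^-4.
deff = (5.6458545 × 10^-4) / (4.0326085 × 10^-4) = 1.4001.

1.4001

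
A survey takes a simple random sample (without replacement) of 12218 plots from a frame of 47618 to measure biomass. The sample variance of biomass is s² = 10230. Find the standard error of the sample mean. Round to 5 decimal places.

0.78896

Under SRS without replacement, Var(ȳ) = (1 − f)·s²/n with f = n/N = 12218/47618 = 0.25658364.
Var(ȳ) = (1 − 0.25658364)·10230/12218 = 0.74341636·0.83728925 = 0.62245452.
SE(ȳ) = √(0.62245452) = 0.78896.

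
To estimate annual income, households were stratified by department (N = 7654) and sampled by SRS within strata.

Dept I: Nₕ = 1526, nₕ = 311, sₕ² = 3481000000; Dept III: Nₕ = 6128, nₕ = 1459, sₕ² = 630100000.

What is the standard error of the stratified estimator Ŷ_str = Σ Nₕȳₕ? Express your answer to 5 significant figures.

Var(Ŷ_str) = Σₕ Nₕ²(1 − fₕ)sₕ²/nₕ.
Dept I: 1526²·(1 − 311/1526)·3481000000/311 = 2.0752692 × 10^13.
Dept III: 6128²·(1 − 1459/6128)·630100000/1459 = 1.2356538 × 10^13.
Sum = 3.310923 × 10^13.
SE = √(3.310923 × 10^13) = 5.7541 × 10^6.

5.7541 × 10^6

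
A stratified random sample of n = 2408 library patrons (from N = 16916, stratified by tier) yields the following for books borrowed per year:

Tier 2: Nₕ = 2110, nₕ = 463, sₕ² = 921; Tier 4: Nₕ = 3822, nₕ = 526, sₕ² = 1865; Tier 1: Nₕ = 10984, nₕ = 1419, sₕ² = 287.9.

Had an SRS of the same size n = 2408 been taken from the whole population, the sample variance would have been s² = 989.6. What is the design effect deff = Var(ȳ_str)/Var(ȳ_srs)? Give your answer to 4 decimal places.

Var(ȳ_str) = Σ Wₕ²(1−fₕ)sₕ²/nₕ with Wₕ = Nₕ/16916:
  Tier 2: (2110/16916)²·(1−463/2110)·921/463 = 0.024157909
  Tier 4: (3822/16916)²·(1−526/3822)·1865/526 = 0.1560902
  Tier 1: (10984/16916)²·(1−1419/10984)·287.9/1419 = 0.074491962
  → Var(ȳ_str) = 0.25474007.
Var(ȳ_srs) = (1 − 2408/16916)·989.6/2408 = 0.35246263.
deff = 0.25474007 / 0.35246263 = 0.7227.

0.7227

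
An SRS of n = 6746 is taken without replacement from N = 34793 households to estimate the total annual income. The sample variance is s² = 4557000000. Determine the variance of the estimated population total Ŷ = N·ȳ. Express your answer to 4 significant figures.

Var(Ŷ) = N²·Var(ȳ) = N²·(1 − n/N)·s²/n.
f = 6746/34793 = 0.19388958; Var(ȳ) = 0.80611042·4557000000/6746 = 544536.79.
Var(Ŷ) = 34793² · 544536.79 = 6.5919056 × 10^14.

6.592 × 10^14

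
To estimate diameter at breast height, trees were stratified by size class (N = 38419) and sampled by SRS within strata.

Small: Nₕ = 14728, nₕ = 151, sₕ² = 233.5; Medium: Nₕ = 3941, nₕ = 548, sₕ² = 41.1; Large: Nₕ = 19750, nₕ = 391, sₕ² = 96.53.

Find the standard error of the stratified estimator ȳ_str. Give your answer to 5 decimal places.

Var(ȳ_str) = Σₕ Wₕ²(1 − fₕ)sₕ²/nₕ with Wₕ = Nₕ/N, N = 38419.
Small: Wₕ = 0.38335199; term = 0.38335199²·(1 − 0.01025258)·233.5/151 = 0.22492087.
Medium: Wₕ = 0.10257945; term = 0.10257945²·(1 − 0.13905100)·41.1/548 = 6.7945304 × 10^-4.
Large: Wₕ = 0.51406856; term = 0.51406856²·(1 − 0.01979747)·96.53/391 = 0.063950428.
Sum = 0.28955075.
SE = √(0.28955075) = 0.53810.

0.53810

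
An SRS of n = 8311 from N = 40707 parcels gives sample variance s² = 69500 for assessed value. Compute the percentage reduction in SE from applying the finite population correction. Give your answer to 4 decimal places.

f = n/N = 8311/40707 = 0.20416636.
SE_no-fpc = √(s²/n) = 2.8917834; SE_fpc = √((1−f)s²/n) = 2.5797458.
Ratio = √(1−f) = 0.89209508. Reduction = 100·(1 − 0.89209508) = 10.7905%.

10.7905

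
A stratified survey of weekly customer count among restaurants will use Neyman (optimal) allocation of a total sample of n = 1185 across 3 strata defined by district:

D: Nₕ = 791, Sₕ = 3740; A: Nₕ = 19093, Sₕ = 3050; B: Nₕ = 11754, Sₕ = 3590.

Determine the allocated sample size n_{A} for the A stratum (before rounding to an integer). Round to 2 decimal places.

Neyman allocation: nₕ = n·NₕSₕ / Σⱼ NⱼSⱼ.
Σ NⱼSⱼ = 791·3740 + 19093·3050 + 11754·3590 = 1.0338885 × 10^8.
n_{A} = 1185·19093·3050 / (1.0338885 × 10^8) = 667.45.

667.45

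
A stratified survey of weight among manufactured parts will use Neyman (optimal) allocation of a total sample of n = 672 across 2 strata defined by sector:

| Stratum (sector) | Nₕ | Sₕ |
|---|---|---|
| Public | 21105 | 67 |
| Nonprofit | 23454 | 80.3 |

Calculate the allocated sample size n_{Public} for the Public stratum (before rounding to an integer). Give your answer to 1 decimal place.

288.2

Neyman allocation: nₕ = n·NₕSₕ / Σⱼ NⱼSⱼ.
Σ NⱼSⱼ = 21105·67 + 23454·80.3 = 3.2973912 × 10^6.
n_{Public} = 672·21105·67 / (3.2973912 × 10^6) = 288.2.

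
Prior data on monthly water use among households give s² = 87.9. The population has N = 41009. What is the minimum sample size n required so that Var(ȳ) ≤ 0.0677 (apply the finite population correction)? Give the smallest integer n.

1259

Without fpc, n₀ = s²/D = 87.9/0.0677 = 1298.3752.
With fpc, (1 − n/N)·s²/n ≤ D requires n ≥ n₀/(1 + n₀/N) = 1298.3752/(1 + 1298.3752/41009) = 1258.5292.
Rounding up, n = 1259.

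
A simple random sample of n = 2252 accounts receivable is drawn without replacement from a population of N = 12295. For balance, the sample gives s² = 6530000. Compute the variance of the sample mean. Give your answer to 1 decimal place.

Under SRS without replacement, Var(ȳ) = (1 − f)·s²/n with f = n/N = 2252/12295 = 0.18316389.
Var(ȳ) = (1 − 0.18316389)·6530000/2252 = 0.81683611·2899.6448 = 2368.5346.

2368.5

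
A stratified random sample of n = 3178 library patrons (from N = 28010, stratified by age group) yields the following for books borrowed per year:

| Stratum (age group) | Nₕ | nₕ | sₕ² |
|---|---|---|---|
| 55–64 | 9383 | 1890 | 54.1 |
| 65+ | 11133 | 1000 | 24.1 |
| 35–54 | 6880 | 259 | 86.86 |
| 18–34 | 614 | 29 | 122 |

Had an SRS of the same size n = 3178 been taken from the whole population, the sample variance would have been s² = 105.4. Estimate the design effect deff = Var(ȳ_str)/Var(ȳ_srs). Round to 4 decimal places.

Var(ȳ_str) = Σ Wₕ²(1−fₕ)sₕ²/nₕ with Wₕ = Nₕ/28010:
  55–64: (9383/28010)²·(1−1890/9383)·54.1/1890 = 0.0025651141
  65+: (11133/28010)²·(1−1000/11133)·24.1/1000 = 0.0034653019
  35–54: (6880/28010)²·(1−259/6880)·86.86/259 = 0.01947179
  18–34: (614/28010)²·(1−29/614)·122/29 = 0.0019260158
  → Var(ȳ_str) = 0.027428222.
Var(ȳ_srs) = (1 − 3178/28010)·105.4/3178 = 0.029402571.
deff = 0.027428222 / 0.029402571 = 0.9329.

0.9329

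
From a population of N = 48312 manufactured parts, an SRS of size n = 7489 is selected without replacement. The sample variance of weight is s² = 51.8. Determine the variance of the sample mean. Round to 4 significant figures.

0.005845

Under SRS without replacement, Var(ȳ) = (1 − f)·s²/n with f = n/N = 7489/48312 = 0.15501325.
Var(ȳ) = (1 − 0.15501325)·51.8/7489 = 0.84498675·0.0069168113 = 0.0058446139.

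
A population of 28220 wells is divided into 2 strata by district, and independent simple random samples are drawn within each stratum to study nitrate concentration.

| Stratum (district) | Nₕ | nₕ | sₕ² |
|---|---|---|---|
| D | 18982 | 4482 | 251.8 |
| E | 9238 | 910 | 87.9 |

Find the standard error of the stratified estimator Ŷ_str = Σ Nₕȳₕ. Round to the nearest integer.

Var(Ŷ_str) = Σₕ Nₕ²(1 − fₕ)sₕ²/nₕ.
D: 18982²·(1 − 4482/18982)·251.8/4482 = 1.5463003 × 10^7.
E: 9238²·(1 − 910/9238)·87.9/910 = 7.4313233 × 10^6.
Sum = 2.2894326 × 10^7.
SE = √(2.2894326 × 10^7) = 4785.

4785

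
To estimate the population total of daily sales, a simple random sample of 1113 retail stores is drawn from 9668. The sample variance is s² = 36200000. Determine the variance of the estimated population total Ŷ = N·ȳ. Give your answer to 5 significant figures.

Var(Ŷ) = N²·Var(ȳ) = N²·(1 − n/N)·s²/n.
f = 1113/9668 = 0.11512205; Var(ȳ) = 0.88487795·36200000/1113 = 28780.397.
Var(Ŷ) = 9668² · 28780.397 = 2.6901102 × 10^12.

2.6901 × 10^12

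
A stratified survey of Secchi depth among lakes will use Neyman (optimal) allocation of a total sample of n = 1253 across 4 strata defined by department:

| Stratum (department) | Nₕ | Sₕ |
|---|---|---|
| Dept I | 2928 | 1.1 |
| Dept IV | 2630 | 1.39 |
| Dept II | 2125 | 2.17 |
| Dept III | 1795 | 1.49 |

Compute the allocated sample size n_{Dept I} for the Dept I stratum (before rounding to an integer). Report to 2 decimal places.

Neyman allocation: nₕ = n·NₕSₕ / Σⱼ NⱼSⱼ.
Σ NⱼSⱼ = 2928·1.1 + 2630·1.39 + 2125·2.17 + 1795·1.49 = 14162.3.
n_{Dept I} = 1253·2928·1.1 / 14162.3 = 284.96.

284.96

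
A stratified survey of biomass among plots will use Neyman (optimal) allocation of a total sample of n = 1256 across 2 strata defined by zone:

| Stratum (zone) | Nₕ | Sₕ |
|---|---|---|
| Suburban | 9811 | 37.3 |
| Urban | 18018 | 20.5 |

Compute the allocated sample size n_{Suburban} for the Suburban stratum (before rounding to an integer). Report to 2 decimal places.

Neyman allocation: nₕ = n·NₕSₕ / Σⱼ NⱼSⱼ.
Σ NⱼSⱼ = 9811·37.3 + 18018·20.5 = 735319.3.
n_{Suburban} = 1256·9811·37.3 / 735319.3 = 625.08.

625.08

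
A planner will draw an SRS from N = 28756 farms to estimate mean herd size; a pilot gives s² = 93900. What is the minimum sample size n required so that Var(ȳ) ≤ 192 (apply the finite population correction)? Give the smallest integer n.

Without fpc, n₀ = s²/D = 93900/192 = 489.0625.
With fpc, (1 − n/N)·s²/n ≤ D requires n ≥ n₀/(1 + n₀/N) = 489.0625/(1 + 489.0625/28756) = 480.8840.
Rounding up, n = 481.

481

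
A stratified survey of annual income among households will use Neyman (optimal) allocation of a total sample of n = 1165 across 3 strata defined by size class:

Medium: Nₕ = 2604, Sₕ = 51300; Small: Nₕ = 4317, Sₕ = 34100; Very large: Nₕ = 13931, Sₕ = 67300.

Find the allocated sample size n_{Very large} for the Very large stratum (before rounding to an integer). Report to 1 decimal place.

896.5

Neyman allocation: nₕ = n·NₕSₕ / Σⱼ NⱼSⱼ.
Σ NⱼSⱼ = 2604·51300 + 4317·34100 + 13931·67300 = 1.2183512 × 10^9.
n_{Very large} = 1165·13931·67300 / (1.2183512 × 10^9) = 896.5.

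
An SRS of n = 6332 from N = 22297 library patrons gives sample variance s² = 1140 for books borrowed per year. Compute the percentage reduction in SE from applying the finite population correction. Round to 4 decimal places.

f = n/N = 6332/22297 = 0.28398439.
SE_no-fpc = √(s²/n) = 0.42430874; SE_fpc = √((1−f)s²/n) = 0.35904032.
Ratio = √(1−f) = 0.84617705. Reduction = 100·(1 − 0.84617705) = 15.3823%.

15.3823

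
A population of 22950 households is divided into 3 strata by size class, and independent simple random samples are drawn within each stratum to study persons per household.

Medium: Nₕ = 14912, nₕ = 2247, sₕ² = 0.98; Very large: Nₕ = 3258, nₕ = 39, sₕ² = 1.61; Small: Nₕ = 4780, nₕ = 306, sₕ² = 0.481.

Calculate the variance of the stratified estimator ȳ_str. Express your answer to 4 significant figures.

0.001042

Var(ȳ_str) = Σₕ Wₕ²(1 − fₕ)sₕ²/nₕ with Wₕ = Nₕ/N, N = 22950.
Medium: Wₕ = 0.64976035; term = 0.64976035²·(1 − 0.15068401)·0.98/2247 = 1.563863 × 10^-4.
Very large: Wₕ = 0.14196078; term = 0.14196078²·(1 − 0.01197053)·1.61/39 = 8.2199267 × 10^-4.
Small: Wₕ = 0.20827887; term = 0.20827887²·(1 − 0.06401674)·0.481/306 = 6.3823725 × 10^-5.
Sum = 0.0010422027.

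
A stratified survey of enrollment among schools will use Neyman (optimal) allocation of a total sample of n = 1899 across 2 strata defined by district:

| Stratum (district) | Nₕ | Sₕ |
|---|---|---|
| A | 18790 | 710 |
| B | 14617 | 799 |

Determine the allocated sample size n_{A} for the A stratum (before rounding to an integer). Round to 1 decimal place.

1012.6

Neyman allocation: nₕ = n·NₕSₕ / Σⱼ NⱼSⱼ.
Σ NⱼSⱼ = 18790·710 + 14617·799 = 2.5019883 × 10^7.
n_{A} = 1899·18790·710 / (2.5019883 × 10^7) = 1012.6.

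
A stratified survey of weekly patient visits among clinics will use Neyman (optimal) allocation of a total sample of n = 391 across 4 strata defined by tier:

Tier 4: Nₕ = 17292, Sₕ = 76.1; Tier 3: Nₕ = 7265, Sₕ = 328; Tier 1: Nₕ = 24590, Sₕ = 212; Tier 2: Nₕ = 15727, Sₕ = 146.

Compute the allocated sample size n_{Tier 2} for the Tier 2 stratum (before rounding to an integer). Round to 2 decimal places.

80.10

Neyman allocation: nₕ = n·NₕSₕ / Σⱼ NⱼSⱼ.
Σ NⱼSⱼ = 17292·76.1 + 7265·328 + 24590·212 + 15727·146 = 1.1208063 × 10^7.
n_{Tier 2} = 391·15727·146 / (1.1208063 × 10^7) = 80.10.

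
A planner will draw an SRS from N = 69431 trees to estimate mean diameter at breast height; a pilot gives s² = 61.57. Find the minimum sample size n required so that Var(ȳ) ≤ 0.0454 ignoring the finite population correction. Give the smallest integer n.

Without fpc, n₀ = s²/D = 61.57/0.0454 = 1356.1674.
Rounding up, n = 1357.

1357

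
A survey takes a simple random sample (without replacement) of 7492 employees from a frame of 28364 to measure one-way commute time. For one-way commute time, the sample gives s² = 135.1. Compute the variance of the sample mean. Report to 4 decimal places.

Under SRS without replacement, Var(ȳ) = (1 − f)·s²/n with f = n/N = 7492/28364 = 0.26413764.
Var(ȳ) = (1 − 0.26413764)·135.1/7492 = 0.73586236·0.018032568 = 0.013269488.

0.0133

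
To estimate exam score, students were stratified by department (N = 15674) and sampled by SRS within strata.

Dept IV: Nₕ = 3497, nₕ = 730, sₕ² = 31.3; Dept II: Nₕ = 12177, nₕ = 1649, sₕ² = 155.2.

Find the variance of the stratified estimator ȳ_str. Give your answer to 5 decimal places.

0.05080

Var(ȳ_str) = Σₕ Wₕ²(1 − fₕ)sₕ²/nₕ with Wₕ = Nₕ/N, N = 15674.
Dept IV: Wₕ = 0.22310833; term = 0.22310833²·(1 − 0.20875036)·31.3/730 = 0.0016887548.
Dept II: Wₕ = 0.77689167; term = 0.77689167²·(1 − 0.13541923)·155.2/1649 = 0.049113124.
Sum = 0.050801879.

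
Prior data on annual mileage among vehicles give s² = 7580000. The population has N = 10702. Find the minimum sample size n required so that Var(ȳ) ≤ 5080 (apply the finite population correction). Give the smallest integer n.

1310

Without fpc, n₀ = s²/D = 7580000/5080 = 1492.1260.
With fpc, (1 − n/N)·s²/n ≤ D requires n ≥ n₀/(1 + n₀/N) = 1492.1260/(1 + 1492.1260/10702) = 1309.5430.
Rounding up, n = 1310.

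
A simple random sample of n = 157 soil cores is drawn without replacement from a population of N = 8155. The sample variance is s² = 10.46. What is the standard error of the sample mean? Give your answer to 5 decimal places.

0.25562

Under SRS without replacement, Var(ȳ) = (1 − f)·s²/n with f = n/N = 157/8155 = 0.01925199.
Var(ȳ) = (1 − 0.01925199)·10.46/157 = 0.98074801·0.066624204 = 0.065341555.
SE(ȳ) = √(0.065341555) = 0.25562.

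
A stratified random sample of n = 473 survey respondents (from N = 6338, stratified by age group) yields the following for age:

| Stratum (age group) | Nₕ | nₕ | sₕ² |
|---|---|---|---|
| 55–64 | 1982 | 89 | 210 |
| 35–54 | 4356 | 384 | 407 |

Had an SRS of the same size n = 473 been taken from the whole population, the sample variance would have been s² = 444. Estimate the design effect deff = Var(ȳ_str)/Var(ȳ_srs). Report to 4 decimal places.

0.7793

Var(ȳ_str) = Σ Wₕ²(1−fₕ)sₕ²/nₕ with Wₕ = Nₕ/6338:
  55–64: (1982/6338)²·(1−89/1982)·210/89 = 0.2203835
  35–54: (4356/6338)²·(1−384/4356)·407/384 = 0.45651581
  → Var(ȳ_str) = 0.67689931.
Var(ȳ_srs) = (1 − 473/6338)·444/473 = 0.86863557.
deff = 0.67689931 / 0.86863557 = 0.7793.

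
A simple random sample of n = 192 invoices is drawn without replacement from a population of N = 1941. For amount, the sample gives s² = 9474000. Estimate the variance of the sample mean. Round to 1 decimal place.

44462.8

Under SRS without replacement, Var(ȳ) = (1 − f)·s²/n with f = n/N = 192/1941 = 0.09891808.
Var(ȳ) = (1 − 0.09891808)·9474000/192 = 0.90108192·49343.75 = 44462.761.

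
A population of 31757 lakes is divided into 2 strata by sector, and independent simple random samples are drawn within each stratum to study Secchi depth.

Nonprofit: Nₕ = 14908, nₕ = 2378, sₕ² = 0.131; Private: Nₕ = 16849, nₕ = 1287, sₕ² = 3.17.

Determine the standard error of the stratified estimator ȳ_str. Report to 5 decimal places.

Var(ȳ_str) = Σₕ Wₕ²(1 − fₕ)sₕ²/nₕ with Wₕ = Nₕ/N, N = 31757.
Nonprofit: Wₕ = 0.46943981; term = 0.46943981²·(1 − 0.15951167)·0.131/2378 = 1.0203542 × 10^-5.
Private: Wₕ = 0.53056019; term = 0.53056019²·(1 − 0.07638436)·3.17/1287 = 6.4038525 × 10^-4.
Sum = 6.5058879 × 10^-4.
SE = √(6.5058879 × 10^-4) = 0.02551.

0.02551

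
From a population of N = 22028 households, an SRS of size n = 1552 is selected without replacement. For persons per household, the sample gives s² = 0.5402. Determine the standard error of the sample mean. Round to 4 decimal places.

0.0180

Under SRS without replacement, Var(ȳ) = (1 − f)·s²/n with f = n/N = 1552/22028 = 0.07045578.
Var(ȳ) = (1 − 0.07045578)·0.5402/1552 = 0.92954422·3.4806701 × 10^-4 = 3.2354368 × 10^-4.
SE(ȳ) = √(3.2354368 × 10^-4) = 0.0180.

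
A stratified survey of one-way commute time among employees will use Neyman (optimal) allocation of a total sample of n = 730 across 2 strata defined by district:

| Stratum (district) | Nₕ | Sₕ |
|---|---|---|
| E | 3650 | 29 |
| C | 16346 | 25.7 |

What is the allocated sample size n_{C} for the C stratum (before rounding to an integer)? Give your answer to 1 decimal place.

Neyman allocation: nₕ = n·NₕSₕ / Σⱼ NⱼSⱼ.
Σ NⱼSⱼ = 3650·29 + 16346·25.7 = 525942.2.
n_{C} = 730·16346·25.7 / 525942.2 = 583.1.

583.1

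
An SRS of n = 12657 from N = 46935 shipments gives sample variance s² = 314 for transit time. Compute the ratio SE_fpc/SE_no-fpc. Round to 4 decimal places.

f = n/N = 12657/46935 = 0.26967082.
SE_no-fpc = √(s²/n) = 0.15750685; SE_fpc = √((1−f)s²/n) = 0.13460425.
Ratio = √(1−f) = 0.85459299.

0.8546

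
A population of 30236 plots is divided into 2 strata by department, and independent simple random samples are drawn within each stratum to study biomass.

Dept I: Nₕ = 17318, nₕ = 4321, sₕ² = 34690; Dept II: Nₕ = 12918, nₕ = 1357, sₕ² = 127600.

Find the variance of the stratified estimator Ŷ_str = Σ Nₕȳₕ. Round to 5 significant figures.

1.5850 × 10^10

Var(Ŷ_str) = Σₕ Nₕ²(1 − fₕ)sₕ²/nₕ.
Dept I: 17318²·(1 − 4321/17318)·34690/4321 = 1.8070114 × 10^9.
Dept II: 12918²·(1 − 1357/12918)·127600/1357 = 1.4043052 × 10^10.
Sum = 1.5850063 × 10^10.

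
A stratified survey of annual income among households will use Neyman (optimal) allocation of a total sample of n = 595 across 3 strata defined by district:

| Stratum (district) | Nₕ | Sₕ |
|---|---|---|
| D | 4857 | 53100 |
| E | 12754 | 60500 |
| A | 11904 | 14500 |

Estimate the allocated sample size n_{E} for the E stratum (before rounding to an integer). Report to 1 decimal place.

Neyman allocation: nₕ = n·NₕSₕ / Σⱼ NⱼSⱼ.
Σ NⱼSⱼ = 4857·53100 + 12754·60500 + 11904·14500 = 1.2021317 × 10^9.
n_{E} = 595·12754·60500 / (1.2021317 × 10^9) = 381.9.

381.9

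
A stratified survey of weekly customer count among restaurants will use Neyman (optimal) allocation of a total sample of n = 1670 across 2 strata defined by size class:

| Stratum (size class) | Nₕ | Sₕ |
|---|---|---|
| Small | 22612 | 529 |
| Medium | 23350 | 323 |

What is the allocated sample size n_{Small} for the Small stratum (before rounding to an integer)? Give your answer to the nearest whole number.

Neyman allocation: nₕ = n·NₕSₕ / Σⱼ NⱼSⱼ.
Σ NⱼSⱼ = 22612·529 + 23350·323 = 1.9503798 × 10^7.
n_{Small} = 1670·22612·529 / (1.9503798 × 10^7) = 1024.

1024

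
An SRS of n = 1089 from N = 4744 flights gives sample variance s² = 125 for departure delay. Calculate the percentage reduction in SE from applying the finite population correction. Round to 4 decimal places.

f = n/N = 1089/4744 = 0.22955312.
SE_no-fpc = √(s²/n) = 0.33879818; SE_fpc = √((1−f)s²/n) = 0.29738045.
Ratio = √(1−f) = 0.87775104. Reduction = 100·(1 − 0.87775104) = 12.2249%.

12.2249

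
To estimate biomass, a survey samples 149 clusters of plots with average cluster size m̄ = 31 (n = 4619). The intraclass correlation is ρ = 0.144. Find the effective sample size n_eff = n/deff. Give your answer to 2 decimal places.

deff = 1 + (31 − 1)·0.144 = 1 + 4.32 = 5.32.
n_eff = 4619 / 5.32 = 868.23.

868.23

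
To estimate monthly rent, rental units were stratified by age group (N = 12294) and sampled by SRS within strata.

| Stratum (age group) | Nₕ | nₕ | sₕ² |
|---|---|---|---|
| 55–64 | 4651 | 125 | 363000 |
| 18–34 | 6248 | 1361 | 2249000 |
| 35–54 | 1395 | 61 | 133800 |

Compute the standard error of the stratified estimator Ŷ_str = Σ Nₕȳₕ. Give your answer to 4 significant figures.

340100

Var(Ŷ_str) = Σₕ Nₕ²(1 − fₕ)sₕ²/nₕ.
55–64: 4651²·(1 − 125/4651)·363000/125 = 6.1130437 × 10^10.
18–34: 6248²·(1 − 1361/6248)·2249000/1361 = 5.0456218 × 10^10.
35–54: 1395²·(1 − 61/1395)·133800/61 = 4.0818432 × 10^9.
Sum = 1.156685 × 10^11.
SE = √(1.156685 × 10^11) = 340100.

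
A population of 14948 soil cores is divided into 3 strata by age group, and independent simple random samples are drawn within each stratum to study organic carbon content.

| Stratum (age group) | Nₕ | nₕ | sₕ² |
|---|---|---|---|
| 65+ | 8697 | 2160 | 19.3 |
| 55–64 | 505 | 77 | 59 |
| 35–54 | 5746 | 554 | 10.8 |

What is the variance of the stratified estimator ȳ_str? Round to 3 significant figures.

Var(ȳ_str) = Σₕ Wₕ²(1 − fₕ)sₕ²/nₕ with Wₕ = Nₕ/N, N = 14948.
65+: Wₕ = 0.58181697; term = 0.58181697²·(1 − 0.24836150)·19.3/2160 = 0.0022734496.
55–64: Wₕ = 0.03378378; term = 0.03378378²·(1 − 0.15247525)·59/77 = 7.411912 × 10^-4.
35–54: Wₕ = 0.38439925; term = 0.38439925²·(1 − 0.09641490)·10.8/554 = 0.0026028439.
Sum = 0.0056174847.

0.00562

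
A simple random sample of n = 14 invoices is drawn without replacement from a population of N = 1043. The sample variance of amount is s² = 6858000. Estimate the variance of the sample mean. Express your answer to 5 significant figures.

483280

Under SRS without replacement, Var(ȳ) = (1 − f)·s²/n with f = n/N = 14/1043 = 0.01342282.
Var(ȳ) = (1 − 0.01342282)·6858000/14 = 0.98657718·489857.14 = 483281.88.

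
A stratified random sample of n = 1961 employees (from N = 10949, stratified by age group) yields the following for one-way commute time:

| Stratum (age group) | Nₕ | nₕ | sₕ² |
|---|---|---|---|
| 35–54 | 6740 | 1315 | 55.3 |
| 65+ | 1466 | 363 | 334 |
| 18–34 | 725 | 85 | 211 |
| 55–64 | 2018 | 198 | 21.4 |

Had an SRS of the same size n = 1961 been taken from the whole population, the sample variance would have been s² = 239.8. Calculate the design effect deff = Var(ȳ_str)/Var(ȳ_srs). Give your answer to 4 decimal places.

0.3801

Var(ȳ_str) = Σ Wₕ²(1−fₕ)sₕ²/nₕ with Wₕ = Nₕ/10949:
  35–54: (6740/10949)²·(1−1315/6740)·55.3/1315 = 0.012826557
  65+: (1466/10949)²·(1−363/1466)·334/363 = 0.012410818
  18–34: (725/10949)²·(1−85/725)·211/85 = 0.0096079912
  55–64: (2018/10949)²·(1−198/2018)·21.4/198 = 0.0033112519
  → Var(ȳ_str) = 0.038156618.
Var(ȳ_srs) = (1 − 1961/10949)·239.8/1961 = 0.10038301.
deff = 0.038156618 / 0.10038301 = 0.3801.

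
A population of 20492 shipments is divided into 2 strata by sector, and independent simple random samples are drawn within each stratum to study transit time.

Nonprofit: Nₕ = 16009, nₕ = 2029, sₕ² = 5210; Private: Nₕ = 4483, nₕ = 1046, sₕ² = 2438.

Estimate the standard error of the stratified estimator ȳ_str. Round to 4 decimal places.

1.2058

Var(ȳ_str) = Σₕ Wₕ²(1 − fₕ)sₕ²/nₕ with Wₕ = Nₕ/N, N = 20492.
Nonprofit: Wₕ = 0.78123170; term = 0.78123170²·(1 − 0.12674121)·5210/2029 = 1.3685427.
Private: Wₕ = 0.21876830; term = 0.21876830²·(1 − 0.23332590)·2438/1046 = 0.085522737.
Sum = 1.4540654.
SE = √(1.4540654) = 1.2058.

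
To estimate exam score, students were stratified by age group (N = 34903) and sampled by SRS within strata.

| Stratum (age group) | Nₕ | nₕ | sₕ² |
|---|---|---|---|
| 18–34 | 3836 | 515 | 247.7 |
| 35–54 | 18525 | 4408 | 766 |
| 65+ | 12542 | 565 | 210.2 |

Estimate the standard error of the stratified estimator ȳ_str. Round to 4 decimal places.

Var(ȳ_str) = Σₕ Wₕ²(1 − fₕ)sₕ²/nₕ with Wₕ = Nₕ/N, N = 34903.
18–34: Wₕ = 0.10990459; term = 0.10990459²·(1 − 0.13425443)·247.7/515 = 0.0050296844.
35–54: Wₕ = 0.53075667; term = 0.53075667²·(1 − 0.23794872)·766/4408 = 0.037304593.
65+: Wₕ = 0.35933874; term = 0.35933874²·(1 − 0.04504864)·210.2/565 = 0.045874738.
Sum = 0.088209015.
SE = √(0.088209015) = 0.2970.

0.2970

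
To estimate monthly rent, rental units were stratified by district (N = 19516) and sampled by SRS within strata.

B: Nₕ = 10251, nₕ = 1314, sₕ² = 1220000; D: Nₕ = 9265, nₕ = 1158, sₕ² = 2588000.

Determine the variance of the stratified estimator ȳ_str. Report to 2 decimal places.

Var(ȳ_str) = Σₕ Wₕ²(1 − fₕ)sₕ²/nₕ with Wₕ = Nₕ/N, N = 19516.
B: Wₕ = 0.52526132; term = 0.52526132²·(1 − 0.12818262)·1220000/1314 = 223.3268.
D: Wₕ = 0.47473868; term = 0.47473868²·(1 − 0.12498651)·2588000/1158 = 440.73718.
Sum = 664.06398.

664.06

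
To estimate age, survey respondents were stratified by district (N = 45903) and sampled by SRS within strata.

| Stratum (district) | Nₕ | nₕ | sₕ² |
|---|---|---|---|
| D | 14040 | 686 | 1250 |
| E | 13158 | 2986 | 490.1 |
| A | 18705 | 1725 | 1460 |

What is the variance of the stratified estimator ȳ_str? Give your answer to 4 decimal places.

Var(ȳ_str) = Σₕ Wₕ²(1 − fₕ)sₕ²/nₕ with Wₕ = Nₕ/N, N = 45903.
D: Wₕ = 0.30586236; term = 0.30586236²·(1 − 0.04886040)·1250/686 = 0.16213704.
E: Wₕ = 0.28664793; term = 0.28664793²·(1 − 0.22693418)·490.1/2986 = 0.01042579.
A: Wₕ = 0.40748971; term = 0.40748971²·(1 − 0.09222133)·1460/1725 = 0.12757836.
Sum = 0.30014119.

0.3001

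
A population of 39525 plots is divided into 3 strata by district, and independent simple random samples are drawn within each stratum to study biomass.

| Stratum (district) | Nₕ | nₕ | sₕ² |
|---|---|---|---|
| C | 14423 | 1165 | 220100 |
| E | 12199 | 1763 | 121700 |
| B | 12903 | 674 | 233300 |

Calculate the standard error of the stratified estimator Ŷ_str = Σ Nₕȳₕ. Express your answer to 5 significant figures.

315490

Var(Ŷ_str) = Σₕ Nₕ²(1 − fₕ)sₕ²/nₕ.
C: 14423²·(1 − 1165/14423)·220100/1165 = 3.6126654 × 10^10.
E: 12199²·(1 − 1763/12199)·121700/1763 = 8.7881319 × 10^9.
B: 12903²·(1 − 674/12903)·233300/674 = 5.4618087 × 10^10.
Sum = 9.9532873 × 10^10.
SE = √(9.9532873 × 10^10) = 315490.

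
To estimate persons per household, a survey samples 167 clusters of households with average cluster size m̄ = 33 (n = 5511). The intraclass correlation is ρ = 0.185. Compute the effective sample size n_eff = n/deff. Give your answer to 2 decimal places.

796.39

deff = 1 + (33 − 1)·0.185 = 1 + 5.92 = 6.92.
n_eff = 5511 / 6.92 = 796.39.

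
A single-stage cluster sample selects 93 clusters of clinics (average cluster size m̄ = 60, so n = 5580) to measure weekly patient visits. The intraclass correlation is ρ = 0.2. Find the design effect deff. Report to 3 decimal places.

12.800

deff = 1 + (60 − 1)·0.2 = 1 + 11.8 = 12.8.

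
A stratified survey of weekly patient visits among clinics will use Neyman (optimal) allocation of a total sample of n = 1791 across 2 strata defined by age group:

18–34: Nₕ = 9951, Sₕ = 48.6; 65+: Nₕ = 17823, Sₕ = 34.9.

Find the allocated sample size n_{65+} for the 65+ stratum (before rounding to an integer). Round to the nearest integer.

1008

Neyman allocation: nₕ = n·NₕSₕ / Σⱼ NⱼSⱼ.
Σ NⱼSⱼ = 9951·48.6 + 17823·34.9 = 1.1056413 × 10^6.
n_{65+} = 1791·17823·34.9 / (1.1056413 × 10^6) = 1008.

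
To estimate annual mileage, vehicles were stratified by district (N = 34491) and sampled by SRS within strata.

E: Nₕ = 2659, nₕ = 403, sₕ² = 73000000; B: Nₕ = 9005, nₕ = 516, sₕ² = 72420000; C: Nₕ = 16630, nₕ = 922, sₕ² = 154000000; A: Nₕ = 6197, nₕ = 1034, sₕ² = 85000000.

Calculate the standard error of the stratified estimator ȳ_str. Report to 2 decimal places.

220.95

Var(ȳ_str) = Σₕ Wₕ²(1 − fₕ)sₕ²/nₕ with Wₕ = Nₕ/N, N = 34491.
E: Wₕ = 0.07709257; term = 0.07709257²·(1 − 0.15156074)·73000000/403 = 913.40561.
B: Wₕ = 0.26108260; term = 0.26108260²·(1 − 0.05730150)·72420000/516 = 9018.5662.
C: Wₕ = 0.48215477; term = 0.48215477²·(1 − 0.05544197)·154000000/922 = 36676.794.
A: Wₕ = 0.17967006; term = 0.17967006²·(1 − 0.16685493)·85000000/1034 = 2210.9068.
Sum = 48819.673.
SE = √(48819.673) = 220.95.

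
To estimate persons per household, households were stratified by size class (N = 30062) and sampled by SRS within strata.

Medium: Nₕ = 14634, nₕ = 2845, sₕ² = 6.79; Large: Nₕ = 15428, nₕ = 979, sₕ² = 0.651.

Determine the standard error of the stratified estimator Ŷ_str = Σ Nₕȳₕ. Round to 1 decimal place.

748.3

Var(Ŷ_str) = Σₕ Nₕ²(1 − fₕ)sₕ²/nₕ.
Medium: 14634²·(1 − 2845/14634)·6.79/2845 = 411744.23.
Large: 15428²·(1 − 979/15428)·0.651/979 = 148233.28.
Sum = 559977.51.
SE = √(559977.51) = 748.3.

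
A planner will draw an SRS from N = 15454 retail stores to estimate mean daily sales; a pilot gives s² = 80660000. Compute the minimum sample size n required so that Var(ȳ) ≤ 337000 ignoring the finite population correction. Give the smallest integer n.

240

Without fpc, n₀ = s²/D = 80660000/337000 = 239.3472.
Rounding up, n = 240.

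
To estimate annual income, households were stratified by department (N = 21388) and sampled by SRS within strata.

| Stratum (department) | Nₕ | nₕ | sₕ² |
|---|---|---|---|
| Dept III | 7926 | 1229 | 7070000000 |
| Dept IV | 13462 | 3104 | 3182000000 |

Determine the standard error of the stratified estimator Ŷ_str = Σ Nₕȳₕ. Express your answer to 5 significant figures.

Var(Ŷ_str) = Σₕ Nₕ²(1 − fₕ)sₕ²/nₕ.
Dept III: 7926²·(1 − 1229/7926)·7070000000/1229 = 3.0535279 × 10^14.
Dept IV: 13462²·(1 − 3104/13462)·3182000000/3104 = 1.4294335 × 10^14.
Sum = 4.4829614 × 10^14.
SE = √(4.4829614 × 10^14) = 2.1173 × 10^7.

2.1173 × 10^7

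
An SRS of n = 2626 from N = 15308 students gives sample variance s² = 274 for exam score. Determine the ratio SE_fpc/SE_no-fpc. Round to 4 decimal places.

0.9102

f = n/N = 2626/15308 = 0.17154429.
SE_no-fpc = √(s²/n) = 0.32301889; SE_fpc = √((1−f)s²/n) = 0.29401032.
Ratio = √(1−f) = 0.91019542.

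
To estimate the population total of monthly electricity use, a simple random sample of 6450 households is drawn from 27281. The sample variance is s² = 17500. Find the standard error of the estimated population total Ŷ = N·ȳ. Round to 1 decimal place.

Var(Ŷ) = N²·Var(ȳ) = N²·(1 − n/N)·s²/n.
f = 6450/27281 = 0.23642828; Var(ȳ) = 0.76357172·17500/6450 = 2.0717062.
Var(Ŷ) = 27281² · 2.0717062 = 1.5418735 × 10^9.
SE(Ŷ) = √(1.5418735 × 10^9) = 39266.7.

39266.7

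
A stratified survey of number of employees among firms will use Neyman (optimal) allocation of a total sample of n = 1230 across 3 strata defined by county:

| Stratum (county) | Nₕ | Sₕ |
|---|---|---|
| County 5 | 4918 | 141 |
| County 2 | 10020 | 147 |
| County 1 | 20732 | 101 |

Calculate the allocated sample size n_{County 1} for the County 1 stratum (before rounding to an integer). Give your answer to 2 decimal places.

Neyman allocation: nₕ = n·NₕSₕ / Σⱼ NⱼSⱼ.
Σ NⱼSⱼ = 4918·141 + 10020·147 + 20732·101 = 4.26031 × 10^6.
n_{County 1} = 1230·20732·101 / (4.26031 × 10^6) = 604.54.

604.54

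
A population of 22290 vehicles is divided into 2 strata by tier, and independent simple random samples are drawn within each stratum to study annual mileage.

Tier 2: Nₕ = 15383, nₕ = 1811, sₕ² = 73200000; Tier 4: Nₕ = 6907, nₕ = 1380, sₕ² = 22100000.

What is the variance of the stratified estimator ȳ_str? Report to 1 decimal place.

18215.2

Var(ȳ_str) = Σₕ Wₕ²(1 − fₕ)sₕ²/nₕ with Wₕ = Nₕ/N, N = 22290.
Tier 2: Wₕ = 0.69013010; term = 0.69013010²·(1 − 0.11772736)·73200000/1811 = 16984.681.
Tier 4: Wₕ = 0.30986990; term = 0.30986990²·(1 − 0.19979731)·22100000/1380 = 1230.4727.
Sum = 18215.154.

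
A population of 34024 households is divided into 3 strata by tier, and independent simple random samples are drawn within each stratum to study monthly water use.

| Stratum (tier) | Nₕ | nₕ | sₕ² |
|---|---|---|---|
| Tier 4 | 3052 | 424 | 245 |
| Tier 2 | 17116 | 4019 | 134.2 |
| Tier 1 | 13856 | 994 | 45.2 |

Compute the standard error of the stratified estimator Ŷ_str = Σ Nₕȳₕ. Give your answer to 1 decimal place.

4497.1

Var(Ŷ_str) = Σₕ Nₕ²(1 − fₕ)sₕ²/nₕ.
Tier 4: 3052²·(1 − 424/3052)·245/424 = 4.6345772 × 10^6.
Tier 2: 17116²·(1 − 4019/17116)·134.2/4019 = 7.4852897 × 10^6.
Tier 1: 13856²·(1 − 994/13856)·45.2/994 = 8.1039813 × 10^6.
Sum = 2.0223848 × 10^7.
SE = √(2.0223848 × 10^7) = 4497.1.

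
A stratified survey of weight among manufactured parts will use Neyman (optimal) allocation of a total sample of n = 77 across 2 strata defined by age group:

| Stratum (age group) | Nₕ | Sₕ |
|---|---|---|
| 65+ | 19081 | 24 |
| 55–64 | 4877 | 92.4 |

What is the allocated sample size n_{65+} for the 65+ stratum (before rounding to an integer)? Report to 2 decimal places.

38.81

Neyman allocation: nₕ = n·NₕSₕ / Σⱼ NⱼSⱼ.
Σ NⱼSⱼ = 19081·24 + 4877·92.4 = 908578.8.
n_{65+} = 77·19081·24 / 908578.8 = 38.81.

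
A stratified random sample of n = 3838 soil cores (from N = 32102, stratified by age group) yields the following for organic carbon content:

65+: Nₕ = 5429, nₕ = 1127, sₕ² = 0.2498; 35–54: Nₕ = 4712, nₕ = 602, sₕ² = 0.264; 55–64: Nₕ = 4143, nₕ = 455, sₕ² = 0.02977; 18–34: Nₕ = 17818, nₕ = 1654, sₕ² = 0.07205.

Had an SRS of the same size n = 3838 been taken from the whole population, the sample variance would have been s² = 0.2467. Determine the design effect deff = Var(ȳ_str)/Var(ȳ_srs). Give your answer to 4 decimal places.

Var(ȳ_str) = Σ Wₕ²(1−fₕ)sₕ²/nₕ with Wₕ = Nₕ/32102:
  65+: (5429/32102)²·(1−1127/5429)·0.2498/1127 = 5.0233633 × 10^-6
  35–54: (4712/32102)²·(1−602/4712)·0.264/602 = 8.2411982 × 10^-6
  55–64: (4143/32102)²·(1−455/4143)·0.02977/455 = 9.7008347 × 10^-7
  18–34: (17818/32102)²·(1−1654/17818)·0.07205/1654 = 1.2174247 × 10^-5
  → Var(ȳ_str) = 2.6408892 × 10^-5.
Var(ȳ_srs) = (1 − 3838/32102)·0.2467/3838 = 5.659339 × 10^-5.
deff = (2.6408892 × 10^-5) / (5.659339 × 10^-5) = 0.4666.

0.4666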